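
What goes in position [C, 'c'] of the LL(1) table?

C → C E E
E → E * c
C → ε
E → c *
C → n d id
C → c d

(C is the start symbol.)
To find M[C, 'c'], we find productions for C where 'c' is in the predict set (PREDICT(N → α) = (FIRST(α) \ {ε}) ∪ (FOLLOW(N) if α ⇒* ε)).

Relevant sets:
  FIRST(C) = { 'c', 'n', ε }
  FIRST(E) = { 'c' }
  FOLLOW(C) = { $, 'c' }

C → C E E: PREDICT = { 'c', 'n' }
  'c' is in predict set, so this production goes in M[C, 'c']
C → ε: PREDICT = { $, 'c' }
  'c' is in predict set, so this production goes in M[C, 'c']
C → n d id: PREDICT = { 'n' }
C → c d: PREDICT = { 'c' }
  'c' is in predict set, so this production goes in M[C, 'c']

M[C, 'c'] = C → C E E, C → ε, C → c d  (a multiply-defined cell — the grammar is not LL(1))

Answer: C → C E E, C → ε, C → c d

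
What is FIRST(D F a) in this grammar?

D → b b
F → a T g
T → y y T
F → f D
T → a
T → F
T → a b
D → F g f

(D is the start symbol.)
FIRST sets of the non-terminals involved (from the grammar, by fixed-point iteration):
  FIRST(D) = { 'a', 'b', 'f' }

To compute FIRST(D F a), process the symbols left to right:
Symbol D is a non-terminal. Add FIRST(D) \ {ε} = { 'a', 'b', 'f' }
D is not nullable (ε ∉ FIRST(D)), so stop here.
FIRST(D F a) = { 'a', 'b', 'f' }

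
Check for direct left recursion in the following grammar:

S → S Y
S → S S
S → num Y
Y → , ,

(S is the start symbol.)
S → S Y: LEFT RECURSIVE (starts with S)
S → S S: LEFT RECURSIVE (starts with S)
S → num Y: starts with num
Y → , ,: starts with ','

The grammar has direct left recursion on: S.

Answer: Yes, S is left-recursive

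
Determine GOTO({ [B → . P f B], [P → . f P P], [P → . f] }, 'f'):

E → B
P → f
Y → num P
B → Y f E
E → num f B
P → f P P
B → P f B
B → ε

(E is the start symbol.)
{ [P → . f P P], [P → . f], [P → f . P P], [P → f .] }

GOTO(I, 'f') = CLOSURE({ [A → αX.β] : [A → α.Xβ] ∈ I, X = 'f' })

Items with dot before 'f', with the dot advanced:
  [P → . f] → [P → f .]
  [P → . f P P] → [P → f . P P]
Closure of the advanced items:
  [P → f . P P] has the dot before P: add [P → . f], [P → . f P P]

GOTO = { [P → . f P P], [P → . f], [P → f . P P], [P → f .] }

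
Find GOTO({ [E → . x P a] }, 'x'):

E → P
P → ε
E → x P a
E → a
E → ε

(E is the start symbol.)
{ [E → x . P a], [P → .] }

GOTO(I, 'x') = CLOSURE({ [A → αX.β] : [A → α.Xβ] ∈ I, X = 'x' })

Items with dot before 'x', with the dot advanced:
  [E → . x P a] → [E → x . P a]
Closure of the advanced items:
  [E → x . P a] has the dot before P: add [P → .]

GOTO = { [E → x . P a], [P → .] }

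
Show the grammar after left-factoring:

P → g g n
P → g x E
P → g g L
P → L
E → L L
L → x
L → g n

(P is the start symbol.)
Left-factoring transforms A → αβ₁ | αβ₂ into A → αA' and A' → β₁ | β₂
(α is the longest common prefix among the alternatives). Repeat until
no nonterminal has two alternatives with a common prefix.

Round 1: P has alternatives sharing prefix 'g'. Introduce P': P → g P'
  Add: P' → g n
  Add: P' → x E
  Add: P' → g L

Round 2: P' has alternatives sharing prefix 'g'. Introduce P'': P' → g P''
  Add: P'' → n
  Add: P'' → L

No remaining common prefixes — done.

Resulting grammar:
P → g P'
P' → g P''
P'' → n
P'' → L
P' → x E
P → L
E → L L
L → x
L → g n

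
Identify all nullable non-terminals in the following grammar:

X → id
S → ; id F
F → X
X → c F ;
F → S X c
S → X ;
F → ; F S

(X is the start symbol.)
None

There are no ε-productions, so no non-terminal can derive ε.
No non-terminals are nullable.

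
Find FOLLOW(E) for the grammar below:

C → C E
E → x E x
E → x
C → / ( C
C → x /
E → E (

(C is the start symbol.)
In C → C E: E is at the end, add FOLLOW(C)
In E → x E x: E is followed by x, add FIRST(x) \ {ε} = { 'x' }
In E → E (: E is followed by '(', add FIRST('(') \ {ε} = { '(' }

The FOLLOW sets referred to above (computed the same way, to a fixed point):
  FOLLOW(C) = { $, 'x' }

Taking the union: FOLLOW(E) = { $, '(', 'x' }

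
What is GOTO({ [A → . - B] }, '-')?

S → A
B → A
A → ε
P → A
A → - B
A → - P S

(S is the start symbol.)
GOTO(I, '-') = CLOSURE({ [A → αX.β] : [A → α.Xβ] ∈ I, X = '-' })

Items with dot before '-', with the dot advanced:
  [A → . - B] → [A → - . B]
Closure of the advanced items:
  [A → - . B] has the dot before B: add [B → . A]
  [B → . A] has the dot before A: add [A → .], [A → . - B], [A → . - P S]

GOTO = { [A → - . B], [A → . - B], [A → . - P S], [A → .], [B → . A] }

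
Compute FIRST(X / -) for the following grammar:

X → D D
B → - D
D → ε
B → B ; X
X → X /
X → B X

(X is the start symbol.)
{ '-', '/' }

FIRST sets of the non-terminals involved (from the grammar, by fixed-point iteration):
  FIRST(X) = { '-', '/', ε }

To compute FIRST(X / -), process the symbols left to right:
Symbol X is a non-terminal. Add FIRST(X) \ {ε} = { '-', '/' }
X is nullable (ε ∈ FIRST(X)), continue to the next symbol.
Symbol / is a terminal. Add '/' and stop.
FIRST(X / -) = { '-', '/' }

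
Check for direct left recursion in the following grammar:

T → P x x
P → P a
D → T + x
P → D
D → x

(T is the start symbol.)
Yes, P is left-recursive

T → P x x: starts with P
P → P a: LEFT RECURSIVE (starts with P)
D → T + x: starts with T
P → D: starts with D
D → x: starts with x

The grammar has direct left recursion on: P.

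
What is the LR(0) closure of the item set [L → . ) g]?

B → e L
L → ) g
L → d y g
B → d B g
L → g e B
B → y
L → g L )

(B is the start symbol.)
To compute CLOSURE, for each item [A → α.Bβ] where B is a non-terminal, add [B → .γ] for all productions B → γ; repeat for the newly added items until nothing changes.

Start with: [L → . ) g]
The dot precedes the terminal ')', so nothing is added.

CLOSURE = { [L → . ) g] }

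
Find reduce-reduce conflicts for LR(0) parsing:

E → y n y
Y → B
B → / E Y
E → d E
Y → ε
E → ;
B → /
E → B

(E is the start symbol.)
A reduce-reduce conflict occurs when an LR(0) state has two complete items [A → α .] and [B → β .] — both call for a reduction, and with no lookahead the parser cannot choose between them.

Augment with E' → E and build the canonical LR(0) collection (I0 = CLOSURE({[E' → . E]}), then GOTO on every symbol after a dot until no new states appear). It has 13 states:
  I0: { [B → . / E Y], [B → . /], [E → . ;], [E → . B], [E → . d E], [E → . y n y], [E' → . E] }  — shift
  I1: { [B → . / E Y], [B → . /], [B → / . E Y], [B → / .], [E → . ;], [E → . B], [E → . d E], [E → . y n y] }  — shift, reduce
  I2: { [E → ; .] }  — reduce
  I3: { [E → B .] }  — reduce
  I4: { [E' → E .] }  — accept
  I5: { [B → . / E Y], [B → . /], [E → . ;], [E → . B], [E → . d E], [E → . y n y], [E → d . E] }  — shift
  I6: { [E → y . n y] }  — shift
  I7: { [E → y n . y] }  — shift
  I8: { [E → y n y .] }  — reduce
  I9: { [E → d E .] }  — reduce
  I10: { [B → . / E Y], [B → . /], [B → / E . Y], [Y → . B], [Y → .] }  — shift, reduce
  I11: { [Y → B .] }  — reduce
  I12: { [B → / E Y .] }  — reduce

No state contains more than one complete item.

Answer: No reduce-reduce conflicts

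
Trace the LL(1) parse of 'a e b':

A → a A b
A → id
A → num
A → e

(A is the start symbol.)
LL(1) parsing maintains a stack (initially the start symbol over $) and the input. At each step: if the stack top is a terminal, match it against the current input token; if it is a non-terminal N, replace it with the RHS of M[N, lookahead] (the unique production whose predict set contains the lookahead).

Stack is shown with the top on the left.

Stack    Input    Action
------------------------
A $      a e b $  output A → a A b
a A b $  a e b $  match 'a'
A b $    e b $    output A → e
e b $    e b $    match 'e'
b $      b $      match 'b'
$        $        accept

The string is accepted.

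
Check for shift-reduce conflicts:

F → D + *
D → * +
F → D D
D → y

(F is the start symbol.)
A shift-reduce conflict occurs when an LR(0) state has both:
  - a complete (reduce) item [A → α .] (dot at the end), and
  - a shift item [B → β . c γ] (dot before a terminal).

Augment with F' → F and build the canonical LR(0) collection (I0 = CLOSURE({[F' → . F]}), then GOTO on every symbol after a dot until no new states appear). It has 9 states:
  I0: { [D → . * +], [D → . y], [F → . D + *], [F → . D D], [F' → . F] }  — shift
  I1: { [D → * . +] }  — shift
  I2: { [D → . * +], [D → . y], [F → D . + *], [F → D . D] }  — shift
  I3: { [F' → F .] }  — accept
  I4: { [D → y .] }  — reduce
  I5: { [F → D + . *] }  — shift
  I6: { [F → D D .] }  — reduce
  I7: { [F → D + * .] }  — reduce
  I8: { [D → * + .] }  — reduce

No state contains both a complete item and a shift item.

Answer: No shift-reduce conflicts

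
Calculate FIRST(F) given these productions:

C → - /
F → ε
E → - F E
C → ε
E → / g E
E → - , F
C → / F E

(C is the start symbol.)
To compute FIRST(F), examine every production with F on the left-hand side, reading each right-hand side left to right until a non-nullable symbol is reached.

From F → ε:
  - ε-production, so ε ∈ FIRST(F)

Collecting: FIRST(F) = { ε }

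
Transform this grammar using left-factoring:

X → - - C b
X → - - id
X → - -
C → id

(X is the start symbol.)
Left-factoring transforms A → αβ₁ | αβ₂ into A → αA' and A' → β₁ | β₂
(α is the longest common prefix among the alternatives). Repeat until
no nonterminal has two alternatives with a common prefix.

Round 1: X has alternatives sharing prefix '- -'. Introduce X': X → - - X'
  Add: X' → C b
  Add: X' → id
  Add: X' → ε

No remaining common prefixes — done.

Resulting grammar:
X → - - X'
X' → C b
X' → id
X' → ε
C → id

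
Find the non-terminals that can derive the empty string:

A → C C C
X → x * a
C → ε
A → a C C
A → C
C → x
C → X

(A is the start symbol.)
ε-productions: C → ε
So C is immediately nullable.
A → C C C: every symbol on the right is nullable, so A is nullable too.
No further non-terminal can be added: every production for the remaining non-terminals contains a terminal or a non-nullable non-terminal.
Nullable = { 'A', 'C' }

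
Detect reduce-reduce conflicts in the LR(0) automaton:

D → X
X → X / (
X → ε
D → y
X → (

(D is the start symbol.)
A reduce-reduce conflict occurs when an LR(0) state has two complete items [A → α .] and [B → β .] — both call for a reduction, and with no lookahead the parser cannot choose between them.

Augment with D' → D and build the canonical LR(0) collection (I0 = CLOSURE({[D' → . D]}), then GOTO on every symbol after a dot until no new states appear). It has 7 states:
  I0: { [D → . X], [D → . y], [D' → . D], [X → . (], [X → . X / (], [X → .] }  — shift, reduce
  I1: { [X → ( .] }  — reduce
  I2: { [D' → D .] }  — accept
  I3: { [D → X .], [X → X . / (] }  — shift, reduce
  I4: { [D → y .] }  — reduce
  I5: { [X → X / . (] }  — shift
  I6: { [X → X / ( .] }  — reduce

No state contains more than one complete item.

Answer: No reduce-reduce conflicts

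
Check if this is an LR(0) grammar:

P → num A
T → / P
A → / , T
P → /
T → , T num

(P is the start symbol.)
Yes, the grammar is LR(0)

Augment with P' → P and build the canonical LR(0) collection (I0 = CLOSURE({[P' → . P]}), then GOTO on every symbol after a dot until no new states appear). It has 13 states:
  I0: { [P → . /], [P → . num A], [P' → . P] }  — shift
  I1: { [P → / .] }  — reduce
  I2: { [P' → P .] }  — accept
  I3: { [A → . / , T], [P → num . A] }  — shift
  I4: { [A → / . , T] }  — shift
  I5: { [P → num A .] }  — reduce
  I6: { [A → / , . T], [T → . , T num], [T → . / P] }  — shift
  I7: { [T → , . T num], [T → . , T num], [T → . / P] }  — shift
  I8: { [P → . /], [P → . num A], [T → / . P] }  — shift
  I9: { [A → / , T .] }  — reduce
  I10: { [T → / P .] }  — reduce
  I11: { [T → , T . num] }  — shift
  I12: { [T → , T num .] }  — reduce

Every state is either a pure shift/goto state or contains exactly one complete item and nothing to shift — no conflicts. The grammar is LR(0).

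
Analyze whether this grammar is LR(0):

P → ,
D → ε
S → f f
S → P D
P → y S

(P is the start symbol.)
A grammar is LR(0) if no state in the canonical LR(0) collection has:
  - both a shift item (dot before a terminal) and a complete item (shift-reduce conflict), or
  - two or more complete items (reduce-reduce conflict; the accept item [P' → P .] counts as a complete item here).

Augment with P' → P and build the canonical LR(0) collection (I0 = CLOSURE({[P' → . P]}), then GOTO on every symbol after a dot until no new states appear). It has 9 states:
  I0: { [P → . ,], [P → . y S], [P' → . P] }  — shift
  I1: { [P → , .] }  — reduce
  I2: { [P' → P .] }  — accept
  I3: { [P → . ,], [P → . y S], [P → y . S], [S → . P D], [S → . f f] }  — shift
  I4: { [D → .], [S → P . D] }  — reduce
  I5: { [P → y S .] }  — reduce
  I6: { [S → f . f] }  — shift
  I7: { [S → f f .] }  — reduce
  I8: { [S → P D .] }  — reduce

Every state is either a pure shift/goto state or contains exactly one complete item and nothing to shift — no conflicts. The grammar is LR(0).

Answer: Yes, the grammar is LR(0)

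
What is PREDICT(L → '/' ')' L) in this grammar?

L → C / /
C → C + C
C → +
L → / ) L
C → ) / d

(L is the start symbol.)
PREDICT(L → '/' ')' L) = (FIRST(RHS) \ {ε}) ∪ (FOLLOW(L) if ε ∈ FIRST(RHS), i.e. RHS ⇒* ε)
FIRST('/' ')' L) = { '/' }
ε ∉ FIRST('/' ')' L), so FOLLOW(L) is not added.
PREDICT(L → '/' ')' L) = { '/' }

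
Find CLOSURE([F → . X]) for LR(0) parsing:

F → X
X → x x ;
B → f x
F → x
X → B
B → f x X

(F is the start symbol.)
To compute CLOSURE, for each item [A → α.Bβ] where B is a non-terminal, add [B → .γ] for all productions B → γ; repeat for the newly added items until nothing changes.

Start with: [F → . X]
  [F → . X] has the dot before X: add [X → . x x ;], [X → . B]
  [X → . B] has the dot before B: add [B → . f x], [B → . f x X]
No further items can be added.

CLOSURE = { [B → . f x X], [B → . f x], [F → . X], [X → . B], [X → . x x ;] }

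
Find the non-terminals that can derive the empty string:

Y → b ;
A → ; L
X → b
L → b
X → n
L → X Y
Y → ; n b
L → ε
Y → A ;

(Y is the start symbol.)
A non-terminal is nullable if it can derive ε (the empty string): either it has an ε-production, or it has a production whose right-hand side consists entirely of nullable non-terminals.

ε-productions: L → ε
So L is immediately nullable.
No further non-terminal can be added: every production for the remaining non-terminals contains a terminal or a non-nullable non-terminal.
Nullable = { 'L' }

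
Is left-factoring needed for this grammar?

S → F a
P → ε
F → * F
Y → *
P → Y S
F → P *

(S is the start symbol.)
No, left-factoring is not needed

Left-factoring is needed when two productions for the same non-terminal
share a common prefix on the right-hand side.

Productions for P:
  P → ε
  P → Y S
Productions for F:
  F → * F
  F → P *

No common prefixes found.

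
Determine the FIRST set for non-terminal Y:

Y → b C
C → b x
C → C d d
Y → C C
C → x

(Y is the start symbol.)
To compute FIRST(Y), examine every production with Y on the left-hand side, reading each right-hand side left to right until a non-nullable symbol is reached.

FIRST sets of the other non-terminals involved (by the same procedure, iterated to a fixed point):
  FIRST(C) = { 'b', 'x' }

From Y → b C:
  - b is a terminal: add 'b' and stop
From Y → C C:
  - C is a non-terminal: add FIRST(C) \ {ε} = { 'b', 'x' }
    C is not nullable, so stop

Collecting: FIRST(Y) = { 'b', 'x' }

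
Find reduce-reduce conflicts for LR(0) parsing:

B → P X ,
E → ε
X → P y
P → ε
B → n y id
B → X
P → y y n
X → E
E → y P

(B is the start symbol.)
Yes — I0: [E → .] vs [P → .]; I3: [E → .] vs [P → .]; I15: [P → .] vs [X → P y .]

A reduce-reduce conflict occurs when an LR(0) state has two complete items [A → α .] and [B → β .] — both call for a reduction, and with no lookahead the parser cannot choose between them.

Augment with B' → B and build the canonical LR(0) collection (I0 = CLOSURE({[B' → . B]}), then GOTO on every symbol after a dot until no new states appear). It has 18 states:
  I0: { [B → . P X ,], [B → . X], [B → . n y id], [B' → . B], [E → . y P], [E → .], [P → . y y n], [P → .], [X → . E], [X → . P y] }  — shift, 2 reduces
  I1: { [B' → B .] }  — accept
  I2: { [X → E .] }  — reduce
  I3: { [B → P . X ,], [E → . y P], [E → .], [P → . y y n], [P → .], [X → . E], [X → . P y], [X → P . y] }  — shift, 2 reduces
  I4: { [B → X .] }  — reduce
  I5: { [B → n . y id] }  — shift
  I6: { [E → y . P], [P → . y y n], [P → .], [P → y . y n] }  — shift, reduce
  I7: { [E → y P .] }  — reduce
  I8: { [P → y . y n], [P → y y . n] }  — shift
  I9: { [P → y y n .] }  — reduce
  I10: { [P → y y . n] }  — shift
  I11: { [B → n y . id] }  — shift
  I12: { [B → n y id .] }  — reduce
  I13: { [X → P . y] }  — shift
  I14: { [B → P X . ,] }  — shift
  I15: { [E → y . P], [P → . y y n], [P → .], [P → y . y n], [X → P y .] }  — shift, 2 reduces
  I16: { [B → P X , .] }  — reduce
  I17: { [X → P y .] }  — reduce

I0 contains complete items [E → .], [P → .] — reduce-reduce conflict.
I3 contains complete items [E → .], [P → .] — reduce-reduce conflict.
I15 contains complete items [P → .], [X → P y .] — reduce-reduce conflict.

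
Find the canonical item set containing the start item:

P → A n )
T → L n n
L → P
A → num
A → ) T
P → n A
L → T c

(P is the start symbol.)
{ [A → . ) T], [A → . num], [P → . A n )], [P → . n A], [P' → . P] }

First, augment the grammar with P' → P
I₀ = CLOSURE({ [P' → . P] }):
  [P' → . P] has the dot before P: add [P → . A n )], [P → . n A]
  [P → . A n )] has the dot before A: add [A → . num], [A → . ) T]
No further items can be added.

I₀ = { [A → . ) T], [A → . num], [P → . A n )], [P → . n A], [P' → . P] }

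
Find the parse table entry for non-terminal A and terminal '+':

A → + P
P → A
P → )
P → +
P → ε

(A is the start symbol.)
A → + P

To find M[A, '+'], we find productions for A where '+' is in the predict set (PREDICT(N → α) = (FIRST(α) \ {ε}) ∪ (FOLLOW(N) if α ⇒* ε)).

A → + P: PREDICT = { '+' }
  '+' is in predict set, so this production goes in M[A, '+']

M[A, '+'] = A → + P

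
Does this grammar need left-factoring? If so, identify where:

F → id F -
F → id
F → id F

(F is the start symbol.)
Left-factoring is needed when two productions for the same non-terminal
share a common prefix on the right-hand side.

Productions for F:
  F → id F -
  F → id
  F → id F

Found common prefix 'id' in productions for F

Answer: Yes, F has productions with common prefix 'id'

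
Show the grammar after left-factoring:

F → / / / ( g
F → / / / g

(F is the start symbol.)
Left-factoring transforms A → αβ₁ | αβ₂ into A → αA' and A' → β₁ | β₂
(α is the longest common prefix among the alternatives). Repeat until
no nonterminal has two alternatives with a common prefix.

Round 1: F has alternatives sharing prefix '/ / /'. Introduce F': F → / / / F'
  Add: F' → ( g
  Add: F' → g

No remaining common prefixes — done.

Resulting grammar:
F → / / / F'
F' → ( g
F' → g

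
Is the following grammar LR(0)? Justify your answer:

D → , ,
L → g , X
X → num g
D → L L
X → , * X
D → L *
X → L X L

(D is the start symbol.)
Augment with D' → D and build the canonical LR(0) collection (I0 = CLOSURE({[D' → . D]}), then GOTO on every symbol after a dot until no new states appear). It has 18 states:
  I0: { [D → . , ,], [D → . L *], [D → . L L], [D' → . D], [L → . g , X] }  — shift
  I1: { [D → , . ,] }  — shift
  I2: { [D' → D .] }  — accept
  I3: { [D → L . *], [D → L . L], [L → . g , X] }  — shift
  I4: { [L → g . , X] }  — shift
  I5: { [L → . g , X], [L → g , . X], [X → . , * X], [X → . L X L], [X → . num g] }  — shift
  I6: { [X → , . * X] }  — shift
  I7: { [L → . g , X], [X → . , * X], [X → . L X L], [X → . num g], [X → L . X L] }  — shift
  I8: { [L → g , X .] }  — reduce
  I9: { [X → num . g] }  — shift
  I10: { [X → num g .] }  — reduce
  I11: { [L → . g , X], [X → L X . L] }  — shift
  I12: { [X → L X L .] }  — reduce
  I13: { [L → . g , X], [X → , * . X], [X → . , * X], [X → . L X L], [X → . num g] }  — shift
  I14: { [X → , * X .] }  — reduce
  I15: { [D → L * .] }  — reduce
  I16: { [D → L L .] }  — reduce
  I17: { [D → , , .] }  — reduce

Every state is either a pure shift/goto state or contains exactly one complete item and nothing to shift — no conflicts. The grammar is LR(0).

Answer: Yes, the grammar is LR(0)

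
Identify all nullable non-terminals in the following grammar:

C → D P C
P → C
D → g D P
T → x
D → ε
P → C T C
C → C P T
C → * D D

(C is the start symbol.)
{ 'D' }

ε-productions: D → ε
So D is immediately nullable.
No further non-terminal can be added: every production for the remaining non-terminals contains a terminal or a non-nullable non-terminal.
Nullable = { 'D' }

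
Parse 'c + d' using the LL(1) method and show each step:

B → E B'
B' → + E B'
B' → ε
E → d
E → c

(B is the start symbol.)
LL(1) parsing maintains a stack (initially the start symbol over $) and the input. At each step: if the stack top is a terminal, match it against the current input token; if it is a non-terminal N, replace it with the RHS of M[N, lookahead] (the unique production whose predict set contains the lookahead).

Stack is shown with the top on the left.

Stack     Input    Action
-------------------------
B $       c + d $  output B → E B'
E B' $    c + d $  output E → c
c B' $    c + d $  match 'c'
B' $      + d $    output B' → + E B'
+ E B' $  + d $    match '+'
E B' $    d $      output E → d
d B' $    d $      match 'd'
B' $      $        output B' → ε
$         $        accept

The string is accepted.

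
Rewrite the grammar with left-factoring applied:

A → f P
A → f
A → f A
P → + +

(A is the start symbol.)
A → f A'
A' → P
A' → ε
A' → A
P → + +

Left-factoring transforms A → αβ₁ | αβ₂ into A → αA' and A' → β₁ | β₂
(α is the longest common prefix among the alternatives). Repeat until
no nonterminal has two alternatives with a common prefix.

Round 1: A has alternatives sharing prefix 'f'. Introduce A': A → f A'
  Add: A' → P
  Add: A' → ε
  Add: A' → A

No remaining common prefixes — done.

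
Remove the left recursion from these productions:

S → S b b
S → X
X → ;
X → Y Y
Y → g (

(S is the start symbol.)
S is directly left-recursive. The standard transformation for
  A → A α₁ | ... | A α_m | β₁ | ... | β_n
is
  A  → β₁ A' | ... | β_n A'
  A' → α₁ A' | ... | α_m A' | ε

S → X becomes S → X S'
S → S b b becomes S' → b b S'
Add S' → ε

Productions for other non-terminals are unchanged:
  X → ;
  X → Y Y
  Y → g (

Resulting grammar:
S → X S'
S' → b b S'
S' → ε
X → ;
X → Y Y
Y → g (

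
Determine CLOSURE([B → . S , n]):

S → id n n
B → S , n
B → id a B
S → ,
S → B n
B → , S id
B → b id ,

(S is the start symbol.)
{ [B → . , S id], [B → . S , n], [B → . b id ,], [B → . id a B], [S → . ,], [S → . B n], [S → . id n n] }

To compute CLOSURE, for each item [A → α.Bβ] where B is a non-terminal, add [B → .γ] for all productions B → γ; repeat for the newly added items until nothing changes.

Start with: [B → . S , n]
  [B → . S , n] has the dot before S: add [S → . id n n], [S → . ,], [S → . B n]
  [S → . B n] has the dot before B: add [B → . id a B], [B → . , S id], [B → . b id ,]
No further items can be added.

CLOSURE = { [B → . , S id], [B → . S , n], [B → . b id ,], [B → . id a B], [S → . ,], [S → . B n], [S → . id n n] }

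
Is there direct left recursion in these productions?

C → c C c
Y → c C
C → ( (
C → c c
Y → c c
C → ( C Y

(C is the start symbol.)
Direct left recursion occurs when N → N α for some non-terminal N (the right-hand side begins with the left-hand side itself).

C → c C c: starts with c
Y → c C: starts with c
C → ( (: starts with '('
C → c c: starts with c
Y → c c: starts with c
C → ( C Y: starts with '('

No direct left recursion found.

Answer: No direct left recursion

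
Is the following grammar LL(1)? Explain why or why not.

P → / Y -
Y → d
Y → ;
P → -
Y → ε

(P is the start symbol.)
A grammar is LL(1) if for each non-terminal N with multiple productions, the predict sets of those productions are pairwise disjoint, where PREDICT(N → α) = (FIRST(α) \ {ε}) ∪ (FOLLOW(N) if α ⇒* ε).

Relevant sets:
  FOLLOW(Y) = { '-' }

For P:
  PREDICT(P → '/' Y '-') = { '/' }
  PREDICT(P → '-') = { '-' }
For Y:
  PREDICT(Y → d) = { 'd' }
  PREDICT(Y → ';') = { ';' }
  PREDICT(Y → ε) = { '-' }

All predict sets are disjoint. The grammar IS LL(1).

Answer: Yes, the grammar is LL(1).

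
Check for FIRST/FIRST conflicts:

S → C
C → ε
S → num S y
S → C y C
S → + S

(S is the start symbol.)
No FIRST/FIRST conflicts.

A FIRST/FIRST conflict occurs when two productions N → α and N → β for the same non-terminal have FIRST(α) ∩ FIRST(β) ≠ ∅ (with ε ∈ FIRST of a nullable right-hand side, so two nullable alternatives also conflict).

FIRST sets of the non-terminals at (or reachable through a nullable prefix from) the front of some alternative:
  FIRST(C) = { ε }

Productions for S:
  S → C: FIRST = { ε }
  S → num S y: FIRST = { 'num' }
  S → C y C: FIRST = { 'y' }
  S → + S: FIRST = { '+' }
C has only one production, so no FIRST/FIRST conflict is possible there.

All alternatives of each non-terminal have pairwise disjoint FIRST sets.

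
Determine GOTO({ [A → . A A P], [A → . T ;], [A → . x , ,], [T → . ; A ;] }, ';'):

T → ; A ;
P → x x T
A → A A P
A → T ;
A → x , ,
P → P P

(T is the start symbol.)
GOTO(I, ';') = CLOSURE({ [A → αX.β] : [A → α.Xβ] ∈ I, X = ';' })

Items with dot before ';', with the dot advanced:
  [T → . ; A ;] → [T → ; . A ;]
Closure of the advanced items:
  [T → ; . A ;] has the dot before A: add [A → . A A P], [A → . T ;], [A → . x , ,]
  [A → . T ;] has the dot before T: add [T → . ; A ;]

GOTO = { [A → . A A P], [A → . T ;], [A → . x , ,], [T → . ; A ;], [T → ; . A ;] }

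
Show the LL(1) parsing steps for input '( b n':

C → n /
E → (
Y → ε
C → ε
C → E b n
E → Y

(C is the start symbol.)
Stack is shown with the top on the left.

Stack    Input    Action
------------------------
C $      ( b n $  output C → E b n
E b n $  ( b n $  output E → (
( b n $  ( b n $  match '('
b n $    b n $    match 'b'
n $      n $      match 'n'
$        $        accept

The string is accepted.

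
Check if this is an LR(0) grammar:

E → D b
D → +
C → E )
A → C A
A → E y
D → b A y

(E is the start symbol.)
Yes, the grammar is LR(0)

Augment with E' → E and build the canonical LR(0) collection (I0 = CLOSURE({[E' → . E]}), then GOTO on every symbol after a dot until no new states appear). It has 13 states:
  I0: { [D → . +], [D → . b A y], [E → . D b], [E' → . E] }  — shift
  I1: { [D → + .] }  — reduce
  I2: { [E → D . b] }  — shift
  I3: { [E' → E .] }  — accept
  I4: { [A → . C A], [A → . E y], [C → . E )], [D → . +], [D → . b A y], [D → b . A y], [E → . D b] }  — shift
  I5: { [D → b A . y] }  — shift
  I6: { [A → . C A], [A → . E y], [A → C . A], [C → . E )], [D → . +], [D → . b A y], [E → . D b] }  — shift
  I7: { [A → E . y], [C → E . )] }  — shift
  I8: { [C → E ) .] }  — reduce
  I9: { [A → E y .] }  — reduce
  I10: { [A → C A .] }  — reduce
  I11: { [D → b A y .] }  — reduce
  I12: { [E → D b .] }  — reduce

Every state is either a pure shift/goto state or contains exactly one complete item and nothing to shift — no conflicts. The grammar is LR(0).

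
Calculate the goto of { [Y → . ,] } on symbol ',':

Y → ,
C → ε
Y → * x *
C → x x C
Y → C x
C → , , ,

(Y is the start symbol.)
GOTO(I, ',') = CLOSURE({ [A → αX.β] : [A → α.Xβ] ∈ I, X = ',' })

Items with dot before ',', with the dot advanced:
  [Y → . ,] → [Y → , .]
Closure adds nothing (no advanced item has the dot before a non-terminal).

GOTO = { [Y → , .] }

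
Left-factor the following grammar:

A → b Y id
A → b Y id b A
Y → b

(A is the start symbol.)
Left-factoring transforms A → αβ₁ | αβ₂ into A → αA' and A' → β₁ | β₂
(α is the longest common prefix among the alternatives). Repeat until
no nonterminal has two alternatives with a common prefix.

Round 1: A has alternatives sharing prefix 'b Y id'. Introduce A': A → b Y id A'
  Add: A' → ε
  Add: A' → b A

No remaining common prefixes — done.

Resulting grammar:
A → b Y id A'
A' → ε
A' → b A
Y → b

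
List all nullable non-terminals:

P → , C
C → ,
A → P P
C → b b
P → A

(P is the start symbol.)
None

A non-terminal is nullable if it can derive ε (the empty string): either it has an ε-production, or it has a production whose right-hand side consists entirely of nullable non-terminals.

There are no ε-productions, so no non-terminal can derive ε.
No non-terminals are nullable.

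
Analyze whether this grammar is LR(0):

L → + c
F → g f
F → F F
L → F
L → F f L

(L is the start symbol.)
No. Shift-reduce conflict between [L → F .] and [F → . g f]

A grammar is LR(0) if no state in the canonical LR(0) collection has:
  - both a shift item (dot before a terminal) and a complete item (shift-reduce conflict), or
  - two or more complete items (reduce-reduce conflict; the accept item [L' → L .] counts as a complete item here).

Augment with L' → L and build the canonical LR(0) collection (I0 = CLOSURE({[L' → . L]}), then GOTO on every symbol after a dot until no new states appear). It has 10 states:
  I0: { [F → . F F], [F → . g f], [L → . + c], [L → . F f L], [L → . F], [L' → . L] }  — shift
  I1: { [L → + . c] }  — shift
  I2: { [F → . F F], [F → . g f], [F → F . F], [L → F . f L], [L → F .] }  — shift, reduce
  I3: { [L' → L .] }  — accept
  I4: { [F → g . f] }  — shift
  I5: { [F → g f .] }  — reduce
  I6: { [F → . F F], [F → . g f], [F → F . F], [F → F F .] }  — shift, reduce
  I7: { [F → . F F], [F → . g f], [L → . + c], [L → . F f L], [L → . F], [L → F f . L] }  — shift
  I8: { [L → F f L .] }  — reduce
  I9: { [L → + c .] }  — reduce

Conflict in state I2:
  Shift-reduce conflict between [L → F .] and [F → . g f]
So the grammar is NOT LR(0).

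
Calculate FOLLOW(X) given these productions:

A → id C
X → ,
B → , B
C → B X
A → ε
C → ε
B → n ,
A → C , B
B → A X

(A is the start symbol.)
To compute FOLLOW(X), find every occurrence of X on a right-hand side N → α X β: add FIRST(β) \ {ε}, and if β is empty or nullable also add FOLLOW(N). Iterate to a fixed point.

In C → B X: X is at the end, add FOLLOW(C)
In B → A X: X is at the end, add FOLLOW(B)

The FOLLOW sets referred to above (computed the same way, to a fixed point):
  FOLLOW(C) = { $, ',' }
  FOLLOW(B) = { $, ',' }

Taking the union: FOLLOW(X) = { $, ',' }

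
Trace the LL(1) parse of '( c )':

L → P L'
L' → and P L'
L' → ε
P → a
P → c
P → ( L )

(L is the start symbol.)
LL(1) parsing maintains a stack (initially the start symbol over $) and the input. At each step: if the stack top is a terminal, match it against the current input token; if it is a non-terminal N, replace it with the RHS of M[N, lookahead] (the unique production whose predict set contains the lookahead).

Stack is shown with the top on the left.

Stack        Input    Action
----------------------------
L $          ( c ) $  output L → P L'
P L' $       ( c ) $  output P → ( L )
( L ) L' $   ( c ) $  match '('
L ) L' $     c ) $    output L → P L'
P L' ) L' $  c ) $    output P → c
c L' ) L' $  c ) $    match 'c'
L' ) L' $    ) $      output L' → ε
) L' $       ) $      match ')'
L' $         $        output L' → ε
$            $        accept

The string is accepted.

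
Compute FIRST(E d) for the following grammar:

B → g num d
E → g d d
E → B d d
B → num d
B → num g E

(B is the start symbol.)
{ 'g', 'num' }

FIRST sets of the non-terminals involved (from the grammar, by fixed-point iteration):
  FIRST(E) = { 'g', 'num' }

To compute FIRST(E d), process the symbols left to right:
Symbol E is a non-terminal. Add FIRST(E) \ {ε} = { 'g', 'num' }
E is not nullable (ε ∉ FIRST(E)), so stop here.
FIRST(E d) = { 'g', 'num' }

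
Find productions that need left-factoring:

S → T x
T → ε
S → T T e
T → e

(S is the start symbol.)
Yes, S has productions with common prefix 'T'

Left-factoring is needed when two productions for the same non-terminal
share a common prefix on the right-hand side.

Productions for S:
  S → T x
  S → T T e
Productions for T:
  T → ε
  T → e

Found common prefix 'T' in productions for S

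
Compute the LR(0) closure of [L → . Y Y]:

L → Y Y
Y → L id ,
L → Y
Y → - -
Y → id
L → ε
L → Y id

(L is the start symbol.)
{ [L → . Y Y], [L → . Y id], [L → . Y], [L → .], [Y → . - -], [Y → . L id ,], [Y → . id] }

To compute CLOSURE, for each item [A → α.Bβ] where B is a non-terminal, add [B → .γ] for all productions B → γ; repeat for the newly added items until nothing changes.

Start with: [L → . Y Y]
  [L → . Y Y] has the dot before Y: add [Y → . L id ,], [Y → . - -], [Y → . id]
  [Y → . L id ,] has the dot before L: add [L → . Y], [L → .], [L → . Y id]
No further items can be added.

CLOSURE = { [L → . Y Y], [L → . Y id], [L → . Y], [L → .], [Y → . - -], [Y → . L id ,], [Y → . id] }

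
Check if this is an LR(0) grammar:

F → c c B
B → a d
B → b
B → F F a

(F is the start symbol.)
A grammar is LR(0) if no state in the canonical LR(0) collection has:
  - both a shift item (dot before a terminal) and a complete item (shift-reduce conflict), or
  - two or more complete items (reduce-reduce conflict; the accept item [F' → F .] counts as a complete item here).

Augment with F' → F and build the canonical LR(0) collection (I0 = CLOSURE({[F' → . F]}), then GOTO on every symbol after a dot until no new states appear). It has 11 states:
  I0: { [F → . c c B], [F' → . F] }  — shift
  I1: { [F' → F .] }  — accept
  I2: { [F → c . c B] }  — shift
  I3: { [B → . F F a], [B → . a d], [B → . b], [F → . c c B], [F → c c . B] }  — shift
  I4: { [F → c c B .] }  — reduce
  I5: { [B → F . F a], [F → . c c B] }  — shift
  I6: { [B → a . d] }  — shift
  I7: { [B → b .] }  — reduce
  I8: { [B → a d .] }  — reduce
  I9: { [B → F F . a] }  — shift
  I10: { [B → F F a .] }  — reduce

Every state is either a pure shift/goto state or contains exactly one complete item and nothing to shift — no conflicts. The grammar is LR(0).

Answer: Yes, the grammar is LR(0)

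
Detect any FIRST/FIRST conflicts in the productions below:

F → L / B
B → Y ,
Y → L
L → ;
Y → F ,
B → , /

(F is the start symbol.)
FIRST sets of the non-terminals at (or reachable through a nullable prefix from) the front of some alternative:
  FIRST(Y) = { ';' }
  FIRST(L) = { ';' }
  FIRST(F) = { ';' }

Productions for B:
  B → Y ,: FIRST = { ';' }
  B → , /: FIRST = { ',' }
Productions for Y:
  Y → L: FIRST = { ';' }
  Y → F ,: FIRST = { ';' }
F, L have only one production, so no FIRST/FIRST conflict is possible there.

Conflict for Y: Y → L and Y → F ,
  Overlap: { ';' }

Answer: Yes. Y → L / Y → F ',' on { ';' }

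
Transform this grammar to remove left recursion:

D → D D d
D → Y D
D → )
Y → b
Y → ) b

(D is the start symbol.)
D is directly left-recursive. The standard transformation for
  A → A α₁ | ... | A α_m | β₁ | ... | β_n
is
  A  → β₁ A' | ... | β_n A'
  A' → α₁ A' | ... | α_m A' | ε

D → Y D becomes D → Y D D'
D → ) becomes D → ) D'
D → D D d becomes D' → D d D'
Add D' → ε

Productions for other non-terminals are unchanged:
  Y → b
  Y → ) b

Resulting grammar:
D → Y D D'
D → ) D'
D' → D d D'
D' → ε
Y → b
Y → ) b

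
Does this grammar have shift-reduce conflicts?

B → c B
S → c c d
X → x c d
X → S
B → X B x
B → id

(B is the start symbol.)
A shift-reduce conflict occurs when an LR(0) state has both:
  - a complete (reduce) item [A → α .] (dot at the end), and
  - a shift item [B → β . c γ] (dot before a terminal).

Augment with B' → B and build the canonical LR(0) collection (I0 = CLOSURE({[B' → . B]}), then GOTO on every symbol after a dot until no new states appear). It has 14 states:
  I0: { [B → . X B x], [B → . c B], [B → . id], [B' → . B], [S → . c c d], [X → . S], [X → . x c d] }  — shift
  I1: { [B' → B .] }  — accept
  I2: { [X → S .] }  — reduce
  I3: { [B → . X B x], [B → . c B], [B → . id], [B → X . B x], [S → . c c d], [X → . S], [X → . x c d] }  — shift
  I4: { [B → . X B x], [B → . c B], [B → . id], [B → c . B], [S → . c c d], [S → c . c d], [X → . S], [X → . x c d] }  — shift
  I5: { [B → id .] }  — reduce
  I6: { [X → x . c d] }  — shift
  I7: { [X → x c . d] }  — shift
  I8: { [X → x c d .] }  — reduce
  I9: { [B → c B .] }  — reduce
  I10: { [B → . X B x], [B → . c B], [B → . id], [B → c . B], [S → . c c d], [S → c . c d], [S → c c . d], [X → . S], [X → . x c d] }  — shift
  I11: { [S → c c d .] }  — reduce
  I12: { [B → X B . x] }  — shift
  I13: { [B → X B x .] }  — reduce

No state contains both a complete item and a shift item.

Answer: No shift-reduce conflicts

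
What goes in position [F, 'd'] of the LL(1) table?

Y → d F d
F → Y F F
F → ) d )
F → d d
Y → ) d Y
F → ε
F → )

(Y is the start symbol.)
F → Y F F, F → d d, F → ε

To find M[F, 'd'], we find productions for F where 'd' is in the predict set (PREDICT(N → α) = (FIRST(α) \ {ε}) ∪ (FOLLOW(N) if α ⇒* ε)).

Relevant sets:
  FIRST(Y) = { ')', 'd' }
  FOLLOW(F) = { ')', 'd' }

F → Y F F: PREDICT = { ')', 'd' }
  'd' is in predict set, so this production goes in M[F, 'd']
F → ) d ): PREDICT = { ')' }
F → d d: PREDICT = { 'd' }
  'd' is in predict set, so this production goes in M[F, 'd']
F → ε: PREDICT = { ')', 'd' }
  'd' is in predict set, so this production goes in M[F, 'd']
F → ): PREDICT = { ')' }

M[F, 'd'] = F → Y F F, F → d d, F → ε  (a multiply-defined cell — the grammar is not LL(1))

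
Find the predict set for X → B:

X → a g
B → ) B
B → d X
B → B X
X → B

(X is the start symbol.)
PREDICT(X → B) = (FIRST(RHS) \ {ε}) ∪ (FOLLOW(X) if ε ∈ FIRST(RHS), i.e. RHS ⇒* ε)
FIRST(B) = { ')', 'd' }
FIRST(B) = { ')', 'd' }
ε ∉ FIRST(B), so FOLLOW(X) is not added.
PREDICT(X → B) = { ')', 'd' }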